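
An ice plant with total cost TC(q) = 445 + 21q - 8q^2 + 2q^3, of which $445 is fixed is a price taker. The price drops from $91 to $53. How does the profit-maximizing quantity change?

Output falls from 5 to 4

MC = 21 - 16q + 6q^2; the shutdown threshold is min AVC = $13 (at q = 2).
With P = $91 above the shutdown price, P = MC gives q = 5.
At P = $53 ≥ min AVC, set P = MC: q = 4. The firm stays open but cuts output.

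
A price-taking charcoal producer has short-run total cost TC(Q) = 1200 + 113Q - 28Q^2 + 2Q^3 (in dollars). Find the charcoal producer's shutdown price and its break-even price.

Shutdown price = min AVC. AVC = 113 - 28Q + 2Q^2, with vertex at Q = 7 and minimum $15.
ATC = 1200/Q + 113 - 28Q + 2Q^2. Setting dATC/dQ = −1200/Q^2 − 28 + 4Q = 0 gives Q = 10 (since 4·10^3 − 28·10^2 = 1200).
min ATC = 1200/10 + 113 − 28·10 + 2·10^2 = $153. That is the break-even price.
Between these two prices the firm operates at a loss; above $153 it earns a profit.

Shutdown price = $15; break-even price = $153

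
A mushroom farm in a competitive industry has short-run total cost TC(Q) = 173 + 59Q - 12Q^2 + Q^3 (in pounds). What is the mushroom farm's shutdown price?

£23 per unit

Short-run supply begins at min AVC. From VC = 59Q - 12Q^2 + Q^3, AVC = 59 - 12Q + Q^2.
dAVC/dQ = -12 + 2Q = 0 gives Q = 6. min AVC = 59 - 12·6 + 6^2 = 23.
The firm shuts down for any P below £23.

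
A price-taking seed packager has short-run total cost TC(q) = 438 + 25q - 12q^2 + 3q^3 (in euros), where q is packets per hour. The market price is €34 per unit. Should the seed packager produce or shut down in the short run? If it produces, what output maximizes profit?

Variable cost is VC = 25q - 12q^2 + 3q^3, so AVC = VC/q = 25 - 12q + 3q^2 and MC = dTC/dq = 25 - 24q + 9q^2.
AVC hits its minimum where MC = AVC, at q = 2, giving min AVC = 25 - 12·2 + 3·2^2 = €13.
P = €34 exceeds min AVC = €13, so the firm stays open.
P = MC gives -9 - 24q + 9q^2 = 0, with roots -1/3 and 3. Take the larger (rising MC): q* = 3.
Check: AVC at q = 3 is €16 ≤ P, so revenue covers variable cost.
Profit = P·q − TC = 34·3 − 486 = -€384, a loss, but smaller than the €438 fixed cost the firm would lose by shutting down.

Produce at q = 3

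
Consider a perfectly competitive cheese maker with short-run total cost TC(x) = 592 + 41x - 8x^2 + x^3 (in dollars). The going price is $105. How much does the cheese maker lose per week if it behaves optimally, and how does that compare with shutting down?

Profit = -$80 at x = 8

AVC = 41 - 8x + x^2; min AVC = $25 at x = 4. Since P = $105 ≥ min AVC, the firm produces.
With MC = 41 - 16x + 3x^2, P = MC on the upward-sloping part at x* = 8.
TR = 105·8 = 840. TC = 592 + 328 = 920. Profit = 840 − 920 = -$80.
Shutting down would mean losing the fixed cost of $592, so operating at a loss of $80 is better by $512.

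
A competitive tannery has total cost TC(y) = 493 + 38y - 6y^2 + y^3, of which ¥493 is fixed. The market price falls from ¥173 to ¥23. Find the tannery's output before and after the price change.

MC = 38 - 12y + 3y^2; the shutdown threshold is min AVC = ¥29 (at y = 3).
At P = ¥173 ≥ min AVC, set P = MC on the rising branch: y = 9.
At P = ¥23 < min AVC = ¥29, price no longer covers variable cost at any output, so the firm shuts down: y = 0.

Output falls from 9 to 0 (the firm shuts down)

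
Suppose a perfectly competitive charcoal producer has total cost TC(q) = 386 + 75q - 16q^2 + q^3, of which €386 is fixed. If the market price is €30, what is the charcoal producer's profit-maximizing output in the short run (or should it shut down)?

Produce at q = 9

From TC, MC = TC'(q) = 75 - 32q + 3q^2 and AVC = VC/q = 75 - 16q + q^2.
The AVC parabola has its vertex at q = 16/2 = 8, where AVC = 75 - 16·8 + 8^2 = €11.
Because €30 ≥ €11, revenue can cover variable cost; the firm operates.
Set P = MC: 30 = 75 - 32q + 3q^2 → 45 - 32q + 3q^2 = 0. The roots are q = 5/3 and q = 9; the profit-maximizing output is on the rising part of MC, so q* = 9.
Check: AVC at q = 9 is €12 ≤ P, so revenue covers variable cost.
Profit = P·q − TC = 30·9 − 494 = -€224, a loss, but smaller than the €386 fixed cost the firm would lose by shutting down.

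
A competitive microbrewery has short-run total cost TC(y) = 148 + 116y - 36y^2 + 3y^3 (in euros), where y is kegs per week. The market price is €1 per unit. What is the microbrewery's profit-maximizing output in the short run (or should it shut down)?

From TC, MC = TC'(y) = 116 - 72y + 9y^2 and AVC = VC/y = 116 - 36y + 3y^2.
AVC hits its minimum where MC = AVC, at y = 6, giving min AVC = 116 - 36·6 + 3·6^2 = €8.
Since P = €1 < min AVC = €8, price fails to cover variable cost at any output.
The firm minimizes its loss by shutting down and losing only its fixed cost of €148.

Shut down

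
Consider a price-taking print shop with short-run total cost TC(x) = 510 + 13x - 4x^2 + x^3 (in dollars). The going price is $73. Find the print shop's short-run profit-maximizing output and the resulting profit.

Profit = -$222 at x = 6

AVC = 13 - 4x + x^2; min AVC = $9 at x = 2. Since P = $73 ≥ min AVC, the firm produces.
With MC = 13 - 8x + 3x^2, P = MC on the upward-sloping part at x* = 6.
TR = 73·6 = 438. TC = 510 + 150 = 660. Profit = 438 − 660 = -$222.
That loss of $222 beats the $510 the firm would lose by shutting down; producing recovers $288 of fixed cost.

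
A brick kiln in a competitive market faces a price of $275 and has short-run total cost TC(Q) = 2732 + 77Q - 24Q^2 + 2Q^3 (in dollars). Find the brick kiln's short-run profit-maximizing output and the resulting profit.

Profit = -$312 at Q = 11

AVC = 77 - 24Q + 2Q^2 has its minimum $5 at Q = 6; price $275 clears that bar, so the firm operates.
MC = 77 - 48Q + 6Q^2. Setting P = MC and taking the root on the rising branch gives Q* = 11.
TR = 275·11 = 3025. TC = 2732 + 605 = 3337. Profit = 3025 − 3337 = -$312.
That loss of $312 beats the $2732 the firm would lose by shutting down; producing recovers $2420 of fixed cost.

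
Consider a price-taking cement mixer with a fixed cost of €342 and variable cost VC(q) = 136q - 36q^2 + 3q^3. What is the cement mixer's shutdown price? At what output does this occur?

The firm shuts down when price falls below the minimum of average variable cost. AVC = VC/q = 136 - 36q + 3q^2.
At the minimum of AVC, MC = AVC. MC = 136 - 72q + 9q^2; setting MC = AVC gives 6q^2 - 36q = 0, so q = 6. min AVC = 28.
For P < €28 the firm produces nothing.

€28 per unit, at q = 6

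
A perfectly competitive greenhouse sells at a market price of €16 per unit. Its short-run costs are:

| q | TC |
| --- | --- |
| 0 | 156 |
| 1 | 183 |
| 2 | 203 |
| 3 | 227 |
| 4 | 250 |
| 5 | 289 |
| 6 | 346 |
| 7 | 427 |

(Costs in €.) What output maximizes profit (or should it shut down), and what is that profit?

Profit at each row (π = 16q − TC): q=0: -156; q=1: -167; q=2: -171; q=3: -179; q=4: -186; q=5: -209; q=6: -250; q=7: -315.
Profit is highest at q = 0. Equivalently, the lowest AVC in the table is 47/2 ≈ €23.50 at q = 2, and P = €16 falls below it — price never covers variable cost, so the firm shuts down and loses only its fixed cost.

q = 0 (shut down); profit = -€156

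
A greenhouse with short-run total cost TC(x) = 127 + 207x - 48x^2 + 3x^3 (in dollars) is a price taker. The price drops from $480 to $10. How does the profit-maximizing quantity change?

AVC = 207 - 48x + 3x^2, minimized at x = 8 where min AVC = $15. MC = 207 - 96x + 9x^2.
With P = $480 above the shutdown price, P = MC gives x = 13.
At P = $10 < min AVC = $15, price no longer covers variable cost at any output, so the firm shuts down: x = 0.

Output falls from 13 to 0 (the firm shuts down)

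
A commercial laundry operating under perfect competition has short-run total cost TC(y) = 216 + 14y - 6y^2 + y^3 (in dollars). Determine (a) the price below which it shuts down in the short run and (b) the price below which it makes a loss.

Shutdown price = min AVC. AVC = 14 - 6y + y^2, with vertex at y = 3 and minimum $5.
ATC = 216/y + 14 - 6y + y^2. Setting dATC/dy = −216/y^2 − 6 + 2y = 0 gives y = 6 (since 2·6^3 − 6·6^2 = 216).
min ATC = 216/6 + 14 − 6·6 + 6^2 = $50. That is the break-even price.
For $5 ≤ P < $50 the firm produces at a loss; below $5 it shuts down.

Shutdown price = $5; break-even price = $50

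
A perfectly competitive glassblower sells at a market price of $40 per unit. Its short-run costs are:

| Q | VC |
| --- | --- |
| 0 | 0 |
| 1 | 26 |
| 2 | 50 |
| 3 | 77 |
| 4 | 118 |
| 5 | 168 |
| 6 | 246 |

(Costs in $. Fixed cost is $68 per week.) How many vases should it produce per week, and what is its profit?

Q = 3; profit = -$25

Tabulate TR − TC: Q=0: -68; Q=1: -54; Q=2: -38; Q=3: -25; Q=4: -26; Q=5: -36; Q=6: -74.
Profit is maximized at Q = 3. AVC there is 77/3 = $25.67 ≤ P, so producing beats shutting down (which would give -$68).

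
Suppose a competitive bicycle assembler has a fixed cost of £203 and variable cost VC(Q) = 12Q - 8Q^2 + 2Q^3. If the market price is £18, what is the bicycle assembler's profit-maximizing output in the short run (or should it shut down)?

Variable cost is VC = 12Q - 8Q^2 + 2Q^3, so AVC = VC/Q = 12 - 8Q + 2Q^2 and MC = dTC/dQ = 12 - 16Q + 6Q^2.
The AVC parabola has its vertex at Q = 8/4 = 2, where AVC = 12 - 8·2 + 2·2^2 = £4.
P = £18 exceeds min AVC = £4, so the firm stays open.
Solving P = MC: -6 - 16Q + 6Q^2 = 0 ⇒ Q = -1/3 or 3. On the upward-sloping branch, Q* = 3.
Check: AVC at Q = 3 is £6 ≤ P, so revenue covers variable cost.
Profit = P·Q − TC = 18·3 − 221 = -£167, a loss, but smaller than the £203 fixed cost the firm would lose by shutting down.

Produce at Q = 3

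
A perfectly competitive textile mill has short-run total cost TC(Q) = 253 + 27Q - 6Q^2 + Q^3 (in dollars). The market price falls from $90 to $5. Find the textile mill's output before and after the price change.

Output falls from 7 to 0 (the firm shuts down)

MC = 27 - 12Q + 3Q^2; the shutdown threshold is min AVC = $18 (at Q = 3).
With P = $90 above the shutdown price, P = MC gives Q = 7.
At P = $5 < min AVC = $18, price no longer covers variable cost at any output, so the firm shuts down: Q = 0.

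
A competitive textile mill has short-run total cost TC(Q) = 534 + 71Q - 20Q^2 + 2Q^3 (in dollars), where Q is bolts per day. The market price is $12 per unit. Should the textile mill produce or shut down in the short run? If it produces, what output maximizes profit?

Shut down

Strip out fixed cost: VC = 71Q - 20Q^2 + 2Q^3. Then AVC = 71 - 20Q + 2Q^2 and MC = 71 - 40Q + 6Q^2.
The AVC parabola has its vertex at Q = 20/4 = 5, where AVC = 71 - 20·5 + 2·5^2 = $21.
With P < min AVC ($12 < $21), every unit sold adds to the loss.
The firm minimizes its loss by shutting down and losing only its fixed cost of $534.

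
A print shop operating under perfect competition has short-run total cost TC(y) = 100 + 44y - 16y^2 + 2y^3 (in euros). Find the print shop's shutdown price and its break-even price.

Shutdown price = €12; break-even price = €34

AVC = 44 - 16y + 2y^2; minimized at y = 4, giving min AVC = €12. That is the shutdown price.
ATC = 100/y + 44 - 16y + 2y^2. Setting dATC/dy = −100/y^2 − 16 + 4y = 0 gives y = 5 (since 4·5^3 − 16·5^2 = 100).
min ATC = 100/5 + 44 − 16·5 + 2·5^2 = €34. That is the break-even price.
For €12 ≤ P < €34 the firm produces at a loss; below €12 it shuts down.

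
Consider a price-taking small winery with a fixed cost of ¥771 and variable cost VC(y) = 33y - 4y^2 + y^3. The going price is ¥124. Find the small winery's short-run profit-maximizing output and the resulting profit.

Profit = -¥281 at y = 7

AVC = 33 - 4y + y^2 has its minimum ¥29 at y = 2; price ¥124 clears that bar, so the firm operates.
With MC = 33 - 8y + 3y^2, P = MC on the upward-sloping part at y* = 7.
TR = 124·7 = 868. TC = 771 + 378 = 1149. Profit = 868 − 1149 = -¥281.
Shutting down would mean losing the fixed cost of ¥771, so operating at a loss of ¥281 is better by ¥490.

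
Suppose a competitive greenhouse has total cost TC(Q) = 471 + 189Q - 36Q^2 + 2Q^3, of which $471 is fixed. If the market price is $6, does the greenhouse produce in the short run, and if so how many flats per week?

Strip out fixed cost: VC = 189Q - 36Q^2 + 2Q^3. Then AVC = 189 - 36Q + 2Q^2 and MC = 189 - 72Q + 6Q^2.
The AVC parabola has its vertex at Q = 36/4 = 9, where AVC = 189 - 36·9 + 2·9^2 = $27.
P = $6 lies below min AVC = $27; no output level covers variable cost.
Shutting down limits the loss to fixed cost, $471.

Shut down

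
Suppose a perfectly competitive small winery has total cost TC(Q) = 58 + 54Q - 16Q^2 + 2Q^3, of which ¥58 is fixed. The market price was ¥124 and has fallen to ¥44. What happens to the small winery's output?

AVC = 54 - 16Q + 2Q^2, minimized at Q = 4 where min AVC = ¥22. MC = 54 - 32Q + 6Q^2.
With P = ¥124 above the shutdown price, P = MC gives Q = 7.
At P = ¥44 ≥ min AVC, set P = MC: Q = 5. The firm stays open but cuts output.

Output falls from 7 to 5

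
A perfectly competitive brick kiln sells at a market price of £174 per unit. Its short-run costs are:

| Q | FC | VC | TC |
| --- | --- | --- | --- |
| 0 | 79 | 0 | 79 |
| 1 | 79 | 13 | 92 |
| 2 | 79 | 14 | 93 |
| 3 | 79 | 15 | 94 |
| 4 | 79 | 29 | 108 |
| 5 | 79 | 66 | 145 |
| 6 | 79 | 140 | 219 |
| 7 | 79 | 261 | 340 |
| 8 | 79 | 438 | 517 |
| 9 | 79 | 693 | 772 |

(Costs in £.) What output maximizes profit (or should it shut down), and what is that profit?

Q = 7; profit = £878

Profit at each row (π = 174Q − TC): Q=0: -79; Q=1: 82; Q=2: 255; Q=3: 428; Q=4: 588; Q=5: 725; Q=6: 825; Q=7: 878; Q=8: 875; Q=9: 794.
Profit is maximized at Q = 7. AVC there is 261/7 = £37.29 ≤ P, so producing beats shutting down (which would give -£79).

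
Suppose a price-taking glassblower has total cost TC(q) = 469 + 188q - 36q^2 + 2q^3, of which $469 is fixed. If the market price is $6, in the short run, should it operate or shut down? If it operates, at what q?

Shut down

From TC, MC = TC'(q) = 188 - 72q + 6q^2 and AVC = VC/q = 188 - 36q + 2q^2.
AVC is minimized where dAVC/dq = -36 + 4q = 0, at q = 9; min AVC = 188 - 36·9 + 2·9^2 = $26.
Since P = $6 < min AVC = $26, price fails to cover variable cost at any output.
The firm minimizes its loss by shutting down and losing only its fixed cost of $469.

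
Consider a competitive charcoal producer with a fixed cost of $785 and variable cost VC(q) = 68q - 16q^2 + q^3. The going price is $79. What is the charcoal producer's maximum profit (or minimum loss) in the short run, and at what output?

AVC = 68 - 16q + q^2 has its minimum $4 at q = 8; price $79 clears that bar, so the firm operates.
With MC = 68 - 32q + 3q^2, P = MC on the upward-sloping part at q* = 11.
TR = 79·11 = 869. TC = 785 + 143 = 928. Profit = 869 − 928 = -$59.
Shutting down would mean losing the fixed cost of $785, so operating at a loss of $59 is better by $726.

Profit = -$59 at q = 11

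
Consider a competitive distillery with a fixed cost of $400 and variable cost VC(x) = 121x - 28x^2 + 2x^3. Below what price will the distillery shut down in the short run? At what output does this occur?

Short-run supply begins at min AVC. From VC = 121x - 28x^2 + 2x^3, AVC = 121 - 28x + 2x^2.
dAVC/dx = -28 + 4x = 0 gives x = 7. min AVC = 121 - 28·7 + 2·7^2 = 23.
For P < $23 the firm produces nothing.

$23 per unit, at x = 7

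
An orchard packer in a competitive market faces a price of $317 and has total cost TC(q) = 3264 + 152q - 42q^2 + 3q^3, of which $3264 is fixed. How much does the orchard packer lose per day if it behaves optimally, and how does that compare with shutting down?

Profit = -$360 at q = 11

AVC = 152 - 42q + 3q^2; min AVC = $5 at q = 7. Since P = $317 ≥ min AVC, the firm produces.
MC = 152 - 84q + 9q^2. Setting P = MC and taking the root on the rising branch gives q* = 11.
TR = 317·11 = 3487. TC = 3264 + 583 = 3847. Profit = 3487 − 3847 = -$360.
That loss of $360 beats the $3264 the firm would lose by shutting down; producing recovers $2904 of fixed cost.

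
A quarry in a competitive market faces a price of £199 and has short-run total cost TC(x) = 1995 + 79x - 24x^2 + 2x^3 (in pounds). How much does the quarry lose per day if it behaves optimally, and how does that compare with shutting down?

AVC = 79 - 24x + 2x^2 has its minimum £7 at x = 6; price £199 clears that bar, so the firm operates.
With MC = 79 - 48x + 6x^2, P = MC on the upward-sloping part at x* = 10.
TR = 199·10 = 1990. TC = 1995 + 390 = 2385. Profit = 1990 − 2385 = -£395.
By producing, the firm covers all variable cost plus £1600 of fixed cost; shutting down would lose the full £1995.

Profit = -£395 at x = 10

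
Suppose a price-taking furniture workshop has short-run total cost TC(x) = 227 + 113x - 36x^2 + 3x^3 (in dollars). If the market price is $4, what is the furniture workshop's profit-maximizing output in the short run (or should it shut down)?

Shut down

Variable cost is VC = 113x - 36x^2 + 3x^3, so AVC = VC/x = 113 - 36x + 3x^2 and MC = dTC/dx = 113 - 72x + 9x^2.
AVC hits its minimum where MC = AVC, at x = 6, giving min AVC = 113 - 36·6 + 3·6^2 = $5.
P = $4 lies below min AVC = $5; no output level covers variable cost.
The firm minimizes its loss by shutting down and losing only its fixed cost of $227.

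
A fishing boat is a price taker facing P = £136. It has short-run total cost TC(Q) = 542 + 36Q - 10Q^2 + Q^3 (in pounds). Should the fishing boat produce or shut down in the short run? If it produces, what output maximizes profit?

Strip out fixed cost: VC = 36Q - 10Q^2 + Q^3. Then AVC = 36 - 10Q + Q^2 and MC = 36 - 20Q + 3Q^2.
The AVC parabola has its vertex at Q = 10/2 = 5, where AVC = 36 - 10·5 + 5^2 = £11.
P = £136 exceeds min AVC = £11, so the firm stays open.
P = MC gives -100 - 20Q + 3Q^2 = 0, with roots -10/3 and 10. Take the larger (rising MC): Q* = 10.
Check: AVC at Q = 10 is £36 ≤ P, so revenue covers variable cost.
Profit = P·Q − TC = 136·10 − 902 = £458.

Produce at Q = 10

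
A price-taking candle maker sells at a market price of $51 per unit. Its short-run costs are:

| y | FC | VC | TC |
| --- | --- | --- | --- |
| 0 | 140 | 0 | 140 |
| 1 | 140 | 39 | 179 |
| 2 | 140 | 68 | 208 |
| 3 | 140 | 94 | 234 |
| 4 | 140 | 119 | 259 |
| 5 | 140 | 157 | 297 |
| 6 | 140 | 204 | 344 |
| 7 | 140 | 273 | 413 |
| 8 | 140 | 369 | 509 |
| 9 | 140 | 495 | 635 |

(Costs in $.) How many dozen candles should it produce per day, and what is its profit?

y = 6; profit = -$38

Tabulate TR − TC: y=0: -140; y=1: -128; y=2: -106; y=3: -81; y=4: -55; y=5: -42; y=6: -38; y=7: -56; y=8: -101; y=9: -176.
Profit is maximized at y = 6. AVC there is 204/6 = $34 ≤ P, so producing beats shutting down (which would give -$140).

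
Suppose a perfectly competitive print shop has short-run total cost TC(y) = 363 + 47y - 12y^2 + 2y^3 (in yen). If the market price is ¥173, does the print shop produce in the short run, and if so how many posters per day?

Strip out fixed cost: VC = 47y - 12y^2 + 2y^3. Then AVC = 47 - 12y + 2y^2 and MC = 47 - 24y + 6y^2.
AVC hits its minimum where MC = AVC, at y = 3, giving min AVC = 47 - 12·3 + 2·3^2 = ¥29.
P = ¥173 exceeds min AVC = ¥29, so the firm stays open.
Solving P = MC: -126 - 24y + 6y^2 = 0 ⇒ y = -3 or 7. On the upward-sloping branch, y* = 7.
Check: AVC at y = 7 is ¥61 ≤ P, so revenue covers variable cost.
Profit = P·y − TC = 173·7 − 790 = ¥421.

Produce at y = 7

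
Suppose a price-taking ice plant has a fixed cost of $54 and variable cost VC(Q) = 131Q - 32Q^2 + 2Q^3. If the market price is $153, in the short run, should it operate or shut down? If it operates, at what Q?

Produce at Q = 11

Strip out fixed cost: VC = 131Q - 32Q^2 + 2Q^3. Then AVC = 131 - 32Q + 2Q^2 and MC = 131 - 64Q + 6Q^2.
AVC hits its minimum where MC = AVC, at Q = 8, giving min AVC = 131 - 32·8 + 2·8^2 = $3.
Because $153 ≥ $3, revenue can cover variable cost; the firm operates.
Solving P = MC: -22 - 64Q + 6Q^2 = 0 ⇒ Q = -1/3 or 11. On the upward-sloping branch, Q* = 11.
Check: AVC at Q = 11 is $21 ≤ P, so revenue covers variable cost.
Profit = P·Q − TC = 153·11 − 285 = $1398.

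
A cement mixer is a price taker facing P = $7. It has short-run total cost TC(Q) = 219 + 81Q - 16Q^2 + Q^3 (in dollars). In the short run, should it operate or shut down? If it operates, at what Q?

Variable cost is VC = 81Q - 16Q^2 + Q^3, so AVC = VC/Q = 81 - 16Q + Q^2 and MC = dTC/dQ = 81 - 32Q + 3Q^2.
The AVC parabola has its vertex at Q = 16/2 = 8, where AVC = 81 - 16·8 + 8^2 = $17.
P = $7 lies below min AVC = $17; no output level covers variable cost.
Shutting down limits the loss to fixed cost, $219.

Shut down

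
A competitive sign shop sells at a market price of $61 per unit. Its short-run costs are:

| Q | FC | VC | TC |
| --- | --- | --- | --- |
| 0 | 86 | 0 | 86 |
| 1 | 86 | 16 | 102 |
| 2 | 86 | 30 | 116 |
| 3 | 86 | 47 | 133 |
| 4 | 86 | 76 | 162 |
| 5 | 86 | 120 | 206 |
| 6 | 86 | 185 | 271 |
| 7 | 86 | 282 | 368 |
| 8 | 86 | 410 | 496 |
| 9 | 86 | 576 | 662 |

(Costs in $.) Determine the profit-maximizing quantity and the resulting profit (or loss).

Compute π = P·Q − TC at each output: Q=0: -86; Q=1: -41; Q=2: 6; Q=3: 50; Q=4: 82; Q=5: 99; Q=6: 95; Q=7: 59; Q=8: -8; Q=9: -113.
Profit is maximized at Q = 5. AVC there is 120/5 = $24 ≤ P, so producing beats shutting down (which would give -$86).

Q = 5; profit = $99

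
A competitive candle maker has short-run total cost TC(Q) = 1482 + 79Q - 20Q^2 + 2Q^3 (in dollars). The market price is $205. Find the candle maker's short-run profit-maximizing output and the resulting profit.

Profit = -$186 at Q = 9

AVC = 79 - 20Q + 2Q^2; min AVC = $29 at Q = 5. Since P = $205 ≥ min AVC, the firm produces.
MC = 79 - 40Q + 6Q^2. Setting P = MC and taking the root on the rising branch gives Q* = 9.
TR = 205·9 = 1845. TC = 1482 + 549 = 2031. Profit = 1845 − 2031 = -$186.
By producing, the firm covers all variable cost plus $1296 of fixed cost; shutting down would lose the full $1482.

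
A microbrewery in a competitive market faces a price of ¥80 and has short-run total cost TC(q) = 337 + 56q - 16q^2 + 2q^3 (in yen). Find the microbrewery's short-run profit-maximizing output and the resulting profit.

AVC = 56 - 16q + 2q^2; min AVC = ¥24 at q = 4. Since P = ¥80 ≥ min AVC, the firm produces.
With MC = 56 - 32q + 6q^2, P = MC on the upward-sloping part at q* = 6.
TR = 80·6 = 480. TC = 337 + 192 = 529. Profit = 480 − 529 = -¥49.
Shutting down would mean losing the fixed cost of ¥337, so operating at a loss of ¥49 is better by ¥288.

Profit = -¥49 at q = 6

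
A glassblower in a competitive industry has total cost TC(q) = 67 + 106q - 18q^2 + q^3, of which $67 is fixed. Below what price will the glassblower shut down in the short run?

$25 per unit

Short-run supply begins at min AVC. From VC = 106q - 18q^2 + q^3, AVC = 106 - 18q + q^2.
dAVC/dq = -18 + 2q = 0 gives q = 9. min AVC = 106 - 18·9 + 9^2 = 25.
For P < $25 the firm produces nothing.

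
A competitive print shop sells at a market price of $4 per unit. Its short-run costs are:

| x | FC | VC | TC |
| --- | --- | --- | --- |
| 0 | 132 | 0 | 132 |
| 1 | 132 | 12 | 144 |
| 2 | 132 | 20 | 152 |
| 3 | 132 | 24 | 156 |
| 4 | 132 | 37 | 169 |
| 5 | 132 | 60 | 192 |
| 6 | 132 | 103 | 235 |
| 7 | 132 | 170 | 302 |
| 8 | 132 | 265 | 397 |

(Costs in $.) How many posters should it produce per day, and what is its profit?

x = 0 (shut down); profit = -$132

Profit at each row (π = 4x − TC): x=0: -132; x=1: -140; x=2: -144; x=3: -144; x=4: -153; x=5: -172; x=6: -211; x=7: -274; x=8: -365.
Profit is highest at x = 0. Equivalently, the lowest AVC in the table is 24/3 ≈ $8 at x = 3, and P = $4 falls below it — price never covers variable cost, so the firm shuts down and loses only its fixed cost.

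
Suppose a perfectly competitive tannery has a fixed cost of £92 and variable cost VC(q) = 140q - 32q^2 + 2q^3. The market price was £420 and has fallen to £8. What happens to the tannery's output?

MC = 140 - 64q + 6q^2; the shutdown threshold is min AVC = £12 (at q = 8).
With P = £420 above the shutdown price, P = MC gives q = 14.
At P = £8 < min AVC = £12, price no longer covers variable cost at any output, so the firm shuts down: q = 0.

Output falls from 14 to 0 (the firm shuts down)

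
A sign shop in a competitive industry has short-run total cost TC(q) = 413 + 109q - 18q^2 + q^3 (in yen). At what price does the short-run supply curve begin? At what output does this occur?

¥28 per unit, at q = 9

The shutdown price is the minimum of AVC. VC = 109q - 18q^2 + q^3, so AVC = 109 - 18q + q^2.
At the minimum of AVC, MC = AVC. MC = 109 - 36q + 3q^2; setting MC = AVC gives 2q^2 - 18q = 0, so q = 9. min AVC = 28.
The firm shuts down for any P below ¥28.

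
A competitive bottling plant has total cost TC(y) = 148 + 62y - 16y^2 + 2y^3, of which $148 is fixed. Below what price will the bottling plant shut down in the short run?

The shutdown price is the minimum of AVC. VC = 62y - 16y^2 + 2y^3, so AVC = 62 - 16y + 2y^2.
At the minimum of AVC, MC = AVC. MC = 62 - 32y + 6y^2; setting MC = AVC gives 4y^2 - 16y = 0, so y = 4. min AVC = 30.
For P < $30 the firm produces nothing.

$30 per unit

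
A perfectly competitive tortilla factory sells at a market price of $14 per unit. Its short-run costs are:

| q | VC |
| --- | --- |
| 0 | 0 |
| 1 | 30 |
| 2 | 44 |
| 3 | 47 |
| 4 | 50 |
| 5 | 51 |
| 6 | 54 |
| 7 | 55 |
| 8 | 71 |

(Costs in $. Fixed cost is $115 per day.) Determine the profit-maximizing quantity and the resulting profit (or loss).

Compute π = P·q − TC at each output: q=0: -115; q=1: -131; q=2: -131; q=3: -120; q=4: -109; q=5: -96; q=6: -85; q=7: -72; q=8: -74.
Profit is maximized at q = 7. AVC there is 55/7 = $7.86 ≤ P, so producing beats shutting down (which would give -$115).

q = 7; profit = -$72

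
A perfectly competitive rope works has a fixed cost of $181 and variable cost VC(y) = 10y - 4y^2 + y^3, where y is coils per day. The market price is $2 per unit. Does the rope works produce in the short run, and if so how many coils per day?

Strip out fixed cost: VC = 10y - 4y^2 + y^3. Then AVC = 10 - 4y + y^2 and MC = 10 - 8y + 3y^2.
The AVC parabola has its vertex at y = 4/2 = 2, where AVC = 10 - 4·2 + 2^2 = $6.
P = $2 lies below min AVC = $6; no output level covers variable cost.
Best response: produce nothing and absorb the $181 fixed cost.

Shut down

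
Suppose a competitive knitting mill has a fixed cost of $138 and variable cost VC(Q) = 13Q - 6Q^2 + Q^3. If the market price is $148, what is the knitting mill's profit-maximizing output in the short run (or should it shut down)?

Strip out fixed cost: VC = 13Q - 6Q^2 + Q^3. Then AVC = 13 - 6Q + Q^2 and MC = 13 - 12Q + 3Q^2.
AVC is minimized where dAVC/dQ = -6 + 2Q = 0, at Q = 3; min AVC = 13 - 6·3 + 3^2 = $4.
Because $148 ≥ $4, revenue can cover variable cost; the firm operates.
Set P = MC: 148 = 13 - 12Q + 3Q^2 → -135 - 12Q + 3Q^2 = 0. The roots are Q = -5 and Q = 9; the profit-maximizing output is on the rising part of MC, so Q* = 9.
Check: AVC at Q = 9 is $40 ≤ P, so revenue covers variable cost.
Profit = P·Q − TC = 148·9 − 498 = $834.

Produce at Q = 9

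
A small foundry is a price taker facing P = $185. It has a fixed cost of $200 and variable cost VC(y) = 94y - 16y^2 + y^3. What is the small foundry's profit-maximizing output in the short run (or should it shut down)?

From TC, MC = TC'(y) = 94 - 32y + 3y^2 and AVC = VC/y = 94 - 16y + y^2.
AVC is minimized where dAVC/dy = -16 + 2y = 0, at y = 8; min AVC = 94 - 16·8 + 8^2 = $30.
Since P = $185 ≥ min AVC = $30, price covers variable cost and the firm should produce.
Solving P = MC: -91 - 32y + 3y^2 = 0 ⇒ y = -7/3 or 13. On the upward-sloping branch, y* = 13.
Check: AVC at y = 13 is $55 ≤ P, so revenue covers variable cost.
Profit = P·y − TC = 185·13 − 915 = $1490.

Produce at y = 13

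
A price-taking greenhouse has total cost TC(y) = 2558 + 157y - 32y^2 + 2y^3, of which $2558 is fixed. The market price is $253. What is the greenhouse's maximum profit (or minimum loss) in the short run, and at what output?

AVC = 157 - 32y + 2y^2; min AVC = $29 at y = 8. Since P = $253 ≥ min AVC, the firm produces.
With MC = 157 - 64y + 6y^2, P = MC on the upward-sloping part at y* = 12.
TR = 253·12 = 3036. TC = 2558 + 732 = 3290. Profit = 3036 − 3290 = -$254.
By producing, the firm covers all variable cost plus $2304 of fixed cost; shutting down would lose the full $2558.

Profit = -$254 at y = 12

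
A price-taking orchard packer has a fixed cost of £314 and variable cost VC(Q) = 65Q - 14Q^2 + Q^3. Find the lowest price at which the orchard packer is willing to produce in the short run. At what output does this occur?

£16 per unit, at Q = 7

The shutdown price is the minimum of AVC. VC = 65Q - 14Q^2 + Q^3, so AVC = 65 - 14Q + Q^2.
dAVC/dQ = -14 + 2Q = 0 gives Q = 7. min AVC = 65 - 14·7 + 7^2 = 16.
For P < £16 the firm produces nothing.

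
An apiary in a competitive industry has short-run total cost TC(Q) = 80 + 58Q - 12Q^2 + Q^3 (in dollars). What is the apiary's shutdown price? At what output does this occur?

Short-run supply begins at min AVC. From VC = 58Q - 12Q^2 + Q^3, AVC = 58 - 12Q + Q^2.
dAVC/dQ = -12 + 2Q = 0 gives Q = 6. min AVC = 58 - 12·6 + 6^2 = 22.
The firm shuts down for any P below $22.

$22 per unit, at Q = 6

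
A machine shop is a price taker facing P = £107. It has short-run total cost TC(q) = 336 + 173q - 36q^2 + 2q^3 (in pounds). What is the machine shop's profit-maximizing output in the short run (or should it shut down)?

From TC, MC = TC'(q) = 173 - 72q + 6q^2 and AVC = VC/q = 173 - 36q + 2q^2.
AVC hits its minimum where MC = AVC, at q = 9, giving min AVC = 173 - 36·9 + 2·9^2 = £11.
Since P = £107 ≥ min AVC = £11, price covers variable cost and the firm should produce.
Solving P = MC: 66 - 72q + 6q^2 = 0 ⇒ q = 1 or 11. On the upward-sloping branch, q* = 11.
Check: AVC at q = 11 is £19 ≤ P, so revenue covers variable cost.
Profit = P·q − TC = 107·11 − 545 = £632.

Produce at q = 11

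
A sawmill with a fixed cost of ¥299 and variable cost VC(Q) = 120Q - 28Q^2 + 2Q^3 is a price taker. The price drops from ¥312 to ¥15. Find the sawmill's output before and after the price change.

AVC = 120 - 28Q + 2Q^2, minimized at Q = 7 where min AVC = ¥22. MC = 120 - 56Q + 6Q^2.
With P = ¥312 above the shutdown price, P = MC gives Q = 12.
At P = ¥15 < min AVC = ¥22, price no longer covers variable cost at any output, so the firm shuts down: Q = 0.

Output falls from 12 to 0 (the firm shuts down)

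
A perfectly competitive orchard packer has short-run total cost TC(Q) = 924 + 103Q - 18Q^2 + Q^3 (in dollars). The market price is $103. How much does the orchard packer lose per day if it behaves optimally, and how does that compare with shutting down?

Profit = -$60 at Q = 12

AVC = 103 - 18Q + Q^2; min AVC = $22 at Q = 9. Since P = $103 ≥ min AVC, the firm produces.
With MC = 103 - 36Q + 3Q^2, P = MC on the upward-sloping part at Q* = 12.
TR = 103·12 = 1236. TC = 924 + 372 = 1296. Profit = 1236 − 1296 = -$60.
Shutting down would mean losing the fixed cost of $924, so operating at a loss of $60 is better by $864.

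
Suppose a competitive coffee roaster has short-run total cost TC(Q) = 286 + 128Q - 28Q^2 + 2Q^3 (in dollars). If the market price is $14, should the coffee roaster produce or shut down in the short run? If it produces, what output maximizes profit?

Shut down

Strip out fixed cost: VC = 128Q - 28Q^2 + 2Q^3. Then AVC = 128 - 28Q + 2Q^2 and MC = 128 - 56Q + 6Q^2.
AVC hits its minimum where MC = AVC, at Q = 7, giving min AVC = 128 - 28·7 + 2·7^2 = $30.
P = $14 lies below min AVC = $30; no output level covers variable cost.
Shutting down limits the loss to fixed cost, $286.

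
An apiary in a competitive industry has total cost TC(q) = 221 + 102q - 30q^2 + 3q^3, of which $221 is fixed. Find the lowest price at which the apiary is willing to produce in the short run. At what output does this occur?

Short-run supply begins at min AVC. From VC = 102q - 30q^2 + 3q^3, AVC = 102 - 30q + 3q^2.
At the minimum of AVC, MC = AVC. MC = 102 - 60q + 9q^2; setting MC = AVC gives 6q^2 - 30q = 0, so q = 5. min AVC = 27.
So the shutdown price is $27.

$27 per unit, at q = 5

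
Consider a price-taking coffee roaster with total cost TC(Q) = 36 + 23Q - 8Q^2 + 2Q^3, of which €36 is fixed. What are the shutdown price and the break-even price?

AVC = 23 - 8Q + 2Q^2; minimized at Q = 2, giving min AVC = €15. That is the shutdown price.
ATC = 36/Q + 23 - 8Q + 2Q^2. Setting dATC/dQ = −36/Q^2 − 8 + 4Q = 0 gives Q = 3 (since 4·3^3 − 8·3^2 = 36).
min ATC = 36/3 + 23 − 8·3 + 2·3^2 = €29. That is the break-even price.
Between these two prices the firm operates at a loss; above €29 it earns a profit.

Shutdown price = €15; break-even price = €29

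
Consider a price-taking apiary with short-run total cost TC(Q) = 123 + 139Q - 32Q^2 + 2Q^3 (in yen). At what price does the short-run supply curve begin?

¥11 per unit

Short-run supply begins at min AVC. From VC = 139Q - 32Q^2 + 2Q^3, AVC = 139 - 32Q + 2Q^2.
dAVC/dQ = -32 + 4Q = 0 gives Q = 8. min AVC = 139 - 32·8 + 2·8^2 = 11.
For P < ¥11 the firm produces nothing.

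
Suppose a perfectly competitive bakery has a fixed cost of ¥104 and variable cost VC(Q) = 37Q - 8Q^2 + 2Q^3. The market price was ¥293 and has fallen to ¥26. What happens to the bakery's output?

MC = 37 - 16Q + 6Q^2; the shutdown threshold is min AVC = ¥29 (at Q = 2).
At P = ¥293 ≥ min AVC, set P = MC on the rising branch: Q = 8.
At P = ¥26 < min AVC = ¥29, price no longer covers variable cost at any output, so the firm shuts down: Q = 0.

Output falls from 8 to 0 (the firm shuts down)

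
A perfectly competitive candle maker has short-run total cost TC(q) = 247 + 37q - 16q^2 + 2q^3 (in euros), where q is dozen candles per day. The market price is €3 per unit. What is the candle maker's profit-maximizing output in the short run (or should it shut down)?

Shut down

From TC, MC = TC'(q) = 37 - 32q + 6q^2 and AVC = VC/q = 37 - 16q + 2q^2.
AVC hits its minimum where MC = AVC, at q = 4, giving min AVC = 37 - 16·4 + 2·4^2 = €5.
Since P = €3 < min AVC = €5, price fails to cover variable cost at any output.
Best response: produce nothing and absorb the €247 fixed cost.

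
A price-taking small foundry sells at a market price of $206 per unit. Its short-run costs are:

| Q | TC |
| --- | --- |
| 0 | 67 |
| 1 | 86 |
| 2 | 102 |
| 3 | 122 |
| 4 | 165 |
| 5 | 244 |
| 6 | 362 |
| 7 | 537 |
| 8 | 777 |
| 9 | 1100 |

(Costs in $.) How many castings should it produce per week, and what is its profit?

Compute π = P·Q − TC at each output: Q=0: -67; Q=1: 120; Q=2: 310; Q=3: 496; Q=4: 659; Q=5: 786; Q=6: 874; Q=7: 905; Q=8: 871; Q=9: 754.
Profit is maximized at Q = 7. AVC there is 470/7 = $67.14 ≤ P, so producing beats shutting down (which would give -$67).

Q = 7; profit = $905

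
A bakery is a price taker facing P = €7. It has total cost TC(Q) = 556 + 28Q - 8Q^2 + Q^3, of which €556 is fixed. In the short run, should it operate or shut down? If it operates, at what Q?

Shut down

Variable cost is VC = 28Q - 8Q^2 + Q^3, so AVC = VC/Q = 28 - 8Q + Q^2 and MC = dTC/dQ = 28 - 16Q + 3Q^2.
The AVC parabola has its vertex at Q = 8/2 = 4, where AVC = 28 - 8·4 + 4^2 = €12.
Since P = €7 < min AVC = €12, price fails to cover variable cost at any output.
Shutting down limits the loss to fixed cost, €556.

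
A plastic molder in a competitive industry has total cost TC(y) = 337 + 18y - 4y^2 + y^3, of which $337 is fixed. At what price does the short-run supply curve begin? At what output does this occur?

$14 per unit, at y = 2

The shutdown price is the minimum of AVC. VC = 18y - 4y^2 + y^3, so AVC = 18 - 4y + y^2.
dAVC/dy = -4 + 2y = 0 gives y = 2. min AVC = 18 - 4·2 + 2^2 = 14.
For P < $14 the firm produces nothing.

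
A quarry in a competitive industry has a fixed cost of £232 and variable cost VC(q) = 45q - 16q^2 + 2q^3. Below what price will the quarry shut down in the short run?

Short-run supply begins at min AVC. From VC = 45q - 16q^2 + 2q^3, AVC = 45 - 16q + 2q^2.
At the minimum of AVC, MC = AVC. MC = 45 - 32q + 6q^2; setting MC = AVC gives 4q^2 - 16q = 0, so q = 4. min AVC = 13.
For P < £13 the firm produces nothing.

£13 per unit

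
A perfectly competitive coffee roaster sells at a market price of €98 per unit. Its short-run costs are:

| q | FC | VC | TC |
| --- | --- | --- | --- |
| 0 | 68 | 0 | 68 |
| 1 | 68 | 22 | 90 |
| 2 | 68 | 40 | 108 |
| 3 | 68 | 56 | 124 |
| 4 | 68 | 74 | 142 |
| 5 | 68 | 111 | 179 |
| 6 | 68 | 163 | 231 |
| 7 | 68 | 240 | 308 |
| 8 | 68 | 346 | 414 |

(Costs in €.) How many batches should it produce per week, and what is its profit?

Compute π = P·q − TC at each output: q=0: -68; q=1: 8; q=2: 88; q=3: 170; q=4: 250; q=5: 311; q=6: 357; q=7: 378; q=8: 370.
Profit is maximized at q = 7. AVC there is 240/7 = €34.29 ≤ P, so producing beats shutting down (which would give -€68).

q = 7; profit = €378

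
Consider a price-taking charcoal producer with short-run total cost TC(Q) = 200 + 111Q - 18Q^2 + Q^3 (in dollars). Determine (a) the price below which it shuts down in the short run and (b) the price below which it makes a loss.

Shutdown price = $30; break-even price = $51

Shutdown price = min AVC. AVC = 111 - 18Q + Q^2, with vertex at Q = 9 and minimum $30.
ATC = 200/Q + 111 - 18Q + Q^2. Setting dATC/dQ = −200/Q^2 − 18 + 2Q = 0 gives Q = 10 (since 2·10^3 − 18·10^2 = 200).
min ATC = 200/10 + 111 − 18·10 + 10^2 = $51. That is the break-even price.
For $30 ≤ P < $51 the firm produces at a loss; below $30 it shuts down.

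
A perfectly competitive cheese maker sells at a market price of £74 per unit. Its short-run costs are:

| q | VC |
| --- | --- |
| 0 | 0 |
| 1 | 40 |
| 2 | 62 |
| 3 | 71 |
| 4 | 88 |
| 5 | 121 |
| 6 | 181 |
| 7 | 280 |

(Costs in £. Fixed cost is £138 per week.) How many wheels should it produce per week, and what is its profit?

Compute π = P·q − TC at each output: q=0: -138; q=1: -104; q=2: -52; q=3: 13; q=4: 70; q=5: 111; q=6: 125; q=7: 100.
Profit is maximized at q = 6. AVC there is 181/6 = £30.17 ≤ P, so producing beats shutting down (which would give -£138).

q = 6; profit = £125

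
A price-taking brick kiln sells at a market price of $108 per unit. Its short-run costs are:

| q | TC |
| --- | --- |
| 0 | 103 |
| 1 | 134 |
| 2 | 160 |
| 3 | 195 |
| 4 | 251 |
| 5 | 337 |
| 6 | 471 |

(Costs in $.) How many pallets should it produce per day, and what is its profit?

q = 5; profit = $203

Tabulate TR − TC: q=0: -103; q=1: -26; q=2: 56; q=3: 129; q=4: 181; q=5: 203; q=6: 177.
Profit is maximized at q = 5. AVC there is 234/5 = $46.80 ≤ P, so producing beats shutting down (which would give -$103).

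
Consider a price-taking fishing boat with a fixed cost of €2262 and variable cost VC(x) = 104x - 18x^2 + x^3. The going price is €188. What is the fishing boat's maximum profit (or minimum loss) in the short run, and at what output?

Profit = -€302 at x = 14

AVC = 104 - 18x + x^2; min AVC = €23 at x = 9. Since P = €188 ≥ min AVC, the firm produces.
With MC = 104 - 36x + 3x^2, P = MC on the upward-sloping part at x* = 14.
TR = 188·14 = 2632. TC = 2262 + 672 = 2934. Profit = 2632 − 2934 = -€302.
Shutting down would mean losing the fixed cost of €2262, so operating at a loss of €302 is better by €1960.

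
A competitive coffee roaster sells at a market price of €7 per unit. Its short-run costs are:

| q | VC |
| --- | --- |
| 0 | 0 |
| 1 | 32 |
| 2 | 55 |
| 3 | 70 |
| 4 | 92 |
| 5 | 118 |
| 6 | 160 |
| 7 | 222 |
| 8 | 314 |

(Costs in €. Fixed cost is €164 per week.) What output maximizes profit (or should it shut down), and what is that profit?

Compute π = P·q − TC at each output: q=0: -164; q=1: -189; q=2: -205; q=3: -213; q=4: -228; q=5: -247; q=6: -282; q=7: -337; q=8: -422.
Profit is highest at q = 0. Equivalently, the lowest AVC in the table is 92/4 ≈ €23 at q = 4, and P = €7 falls below it — price never covers variable cost, so the firm shuts down and loses only its fixed cost.

q = 0 (shut down); profit = -€164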